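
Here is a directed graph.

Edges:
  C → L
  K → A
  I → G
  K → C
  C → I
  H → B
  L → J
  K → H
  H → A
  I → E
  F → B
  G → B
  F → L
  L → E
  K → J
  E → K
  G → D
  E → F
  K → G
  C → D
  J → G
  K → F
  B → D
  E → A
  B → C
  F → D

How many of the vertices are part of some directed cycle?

A vertex is on a directed cycle iff it belongs to a strongly connected component of size ≥ 2 (or has a self-loop).
The vertices on cycles are {B, C, E, F, G, H, I, J, K, L} — 10 in total.

10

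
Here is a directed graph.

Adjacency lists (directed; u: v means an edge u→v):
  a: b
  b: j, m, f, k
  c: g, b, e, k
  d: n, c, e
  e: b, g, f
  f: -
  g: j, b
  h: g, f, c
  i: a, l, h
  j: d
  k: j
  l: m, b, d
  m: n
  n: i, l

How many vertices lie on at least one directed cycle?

13

A vertex is on a directed cycle iff it belongs to a strongly connected component of size ≥ 2 (or has a self-loop).
The vertices on cycles are {a, b, c, d, e, g, h, i, j, k, l, m, n} — 13 in total.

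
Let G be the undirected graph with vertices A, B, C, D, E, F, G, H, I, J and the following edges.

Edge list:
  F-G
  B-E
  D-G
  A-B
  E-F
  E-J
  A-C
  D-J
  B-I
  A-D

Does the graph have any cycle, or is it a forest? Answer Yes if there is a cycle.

Yes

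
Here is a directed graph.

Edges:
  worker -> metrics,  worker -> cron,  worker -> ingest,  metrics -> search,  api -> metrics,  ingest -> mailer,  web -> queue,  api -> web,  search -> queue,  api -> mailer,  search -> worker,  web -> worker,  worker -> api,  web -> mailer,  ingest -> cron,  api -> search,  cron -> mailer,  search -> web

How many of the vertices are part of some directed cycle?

5

A vertex is on a directed cycle iff it belongs to a strongly connected component of size ≥ 2 (or has a self-loop).
The vertices on cycles are {api, web, search, worker, metrics} — 5 in total.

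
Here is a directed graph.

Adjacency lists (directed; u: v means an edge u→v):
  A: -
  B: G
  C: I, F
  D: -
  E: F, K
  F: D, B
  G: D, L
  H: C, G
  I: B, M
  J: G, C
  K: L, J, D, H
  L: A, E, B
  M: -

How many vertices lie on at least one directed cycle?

10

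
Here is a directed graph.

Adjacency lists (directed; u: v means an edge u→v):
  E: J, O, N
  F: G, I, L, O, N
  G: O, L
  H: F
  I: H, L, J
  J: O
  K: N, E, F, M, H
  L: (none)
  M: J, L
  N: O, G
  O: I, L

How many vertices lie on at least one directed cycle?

A vertex is on a directed cycle iff it belongs to a strongly connected component of size ≥ 2 (or has a self-loop).
The vertices on cycles are {F, G, H, I, J, N, O} — 7 in total.

7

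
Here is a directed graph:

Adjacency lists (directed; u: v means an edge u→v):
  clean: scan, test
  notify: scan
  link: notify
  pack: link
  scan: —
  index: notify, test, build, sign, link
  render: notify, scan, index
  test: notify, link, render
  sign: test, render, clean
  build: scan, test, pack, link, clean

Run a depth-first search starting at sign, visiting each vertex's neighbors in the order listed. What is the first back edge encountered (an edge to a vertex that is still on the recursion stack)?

index->test

DFS from sign (visiting each vertex's neighbors in the order listed); mark gray on enter, black on exit:
sign gray
  test gray
    notify gray
      scan gray
      scan black
    notify black
    link gray
      link→notify: notify black — skip
    link black
    render gray
      render→notify: notify black — skip
      render→scan: scan black — skip
      index gray
        index→notify: notify black — skip
        index→test: test is gray → back edge
First back edge: index → test.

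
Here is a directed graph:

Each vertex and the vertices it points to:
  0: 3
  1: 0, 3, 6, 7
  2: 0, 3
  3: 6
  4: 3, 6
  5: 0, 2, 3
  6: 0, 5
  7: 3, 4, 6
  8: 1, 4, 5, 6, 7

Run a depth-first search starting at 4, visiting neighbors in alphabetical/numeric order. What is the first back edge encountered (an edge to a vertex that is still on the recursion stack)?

0->3

DFS from 4 (visiting neighbors in alphabetical/numeric order); mark gray on enter, black on exit:
4 gray
  3 gray
    6 gray
      0 gray
        0→3: 3 is gray → back edge
First back edge: 0 → 3.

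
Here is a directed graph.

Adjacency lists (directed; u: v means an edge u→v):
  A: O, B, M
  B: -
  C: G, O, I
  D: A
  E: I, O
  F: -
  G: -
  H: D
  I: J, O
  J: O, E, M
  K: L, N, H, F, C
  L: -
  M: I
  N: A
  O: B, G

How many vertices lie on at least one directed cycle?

4

A vertex is on a directed cycle iff it belongs to a strongly connected component of size ≥ 2 (or has a self-loop).
The vertices on cycles are {E, I, J, M} — 4 in total.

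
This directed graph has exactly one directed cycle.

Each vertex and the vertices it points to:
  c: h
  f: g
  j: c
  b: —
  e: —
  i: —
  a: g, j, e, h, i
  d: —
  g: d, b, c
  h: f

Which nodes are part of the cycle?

DFS with gray/black marking from g:
g gray
  d gray
  d black
  b gray
  b black
  c gray
    h gray
      f gray
        f→g: g is gray → back edge
Back edge closes the cycle g → c → h → f → g; its vertices are {c, f, g, h}.

c, f, g, h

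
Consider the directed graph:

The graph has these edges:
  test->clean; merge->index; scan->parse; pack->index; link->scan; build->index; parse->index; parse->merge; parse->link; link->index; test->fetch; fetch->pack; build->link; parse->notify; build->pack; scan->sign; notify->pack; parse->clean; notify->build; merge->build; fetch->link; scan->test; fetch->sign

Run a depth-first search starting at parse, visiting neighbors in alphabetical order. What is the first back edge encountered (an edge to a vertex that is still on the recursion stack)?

scan->parse

DFS from parse (visiting neighbors in alphabetical order); mark gray on enter, black on exit:
parse gray
  clean gray
  clean black
  index gray
  index black
  link gray
    link→index: index black — skip
    scan gray
      scan→parse: parse is gray → back edge
First back edge: scan → parse.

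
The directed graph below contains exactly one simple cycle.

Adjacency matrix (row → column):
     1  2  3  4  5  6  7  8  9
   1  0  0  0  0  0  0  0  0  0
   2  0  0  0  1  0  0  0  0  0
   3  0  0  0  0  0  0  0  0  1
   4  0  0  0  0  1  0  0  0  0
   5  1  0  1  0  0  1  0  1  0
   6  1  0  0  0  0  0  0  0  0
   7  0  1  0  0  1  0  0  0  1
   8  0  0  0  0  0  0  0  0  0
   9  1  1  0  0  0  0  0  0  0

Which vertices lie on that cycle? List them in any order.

2, 3, 4, 5, 9

DFS with gray/black marking from 2:
2 gray
  4 gray
    5 gray
      8 gray
      8 black
      1 gray
      1 black
      3 gray
        9 gray
          9→1: 1 black — skip
          9→2: 2 is gray → back edge
Back edge closes the cycle 2 → 4 → 5 → 3 → 9 → 2; its vertices are {2, 3, 4, 5, 9}.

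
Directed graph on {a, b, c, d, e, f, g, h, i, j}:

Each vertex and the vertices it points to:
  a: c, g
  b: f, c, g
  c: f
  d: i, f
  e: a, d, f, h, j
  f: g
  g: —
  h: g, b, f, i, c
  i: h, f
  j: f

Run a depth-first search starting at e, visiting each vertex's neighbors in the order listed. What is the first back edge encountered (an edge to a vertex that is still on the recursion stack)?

h→i

DFS from e (visiting each vertex's neighbors in the order listed); mark gray on enter, black on exit:
e gray
  a gray
    c gray
      f gray
        g gray
        g black
      f black
    c black
    a→g: g black — skip
  a black
  d gray
    i gray
      h gray
        h→g: g black — skip
        b gray
          b→f: f black — skip
          b→c: c black — skip
          b→g: g black — skip
        b black
        h→f: f black — skip
        h→i: i is gray → back edge
First back edge: h → i.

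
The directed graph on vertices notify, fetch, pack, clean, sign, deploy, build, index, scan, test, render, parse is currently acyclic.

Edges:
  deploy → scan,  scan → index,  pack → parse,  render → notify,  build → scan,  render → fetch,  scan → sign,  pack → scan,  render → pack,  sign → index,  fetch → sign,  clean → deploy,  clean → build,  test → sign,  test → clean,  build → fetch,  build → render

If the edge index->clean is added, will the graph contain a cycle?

Yes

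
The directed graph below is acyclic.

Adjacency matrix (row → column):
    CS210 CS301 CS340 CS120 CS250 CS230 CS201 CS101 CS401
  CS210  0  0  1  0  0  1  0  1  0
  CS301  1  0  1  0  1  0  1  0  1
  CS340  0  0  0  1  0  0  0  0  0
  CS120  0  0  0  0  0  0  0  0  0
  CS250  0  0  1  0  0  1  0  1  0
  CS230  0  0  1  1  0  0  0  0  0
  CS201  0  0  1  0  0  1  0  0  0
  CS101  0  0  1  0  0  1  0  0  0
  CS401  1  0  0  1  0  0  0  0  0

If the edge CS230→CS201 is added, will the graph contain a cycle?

Adding CS230→CS201 creates a cycle iff CS201 can already reach CS230.
Path from CS201: CS201 → CS230.
So CS201 → … → CS230 → CS201 is a cycle.

Yes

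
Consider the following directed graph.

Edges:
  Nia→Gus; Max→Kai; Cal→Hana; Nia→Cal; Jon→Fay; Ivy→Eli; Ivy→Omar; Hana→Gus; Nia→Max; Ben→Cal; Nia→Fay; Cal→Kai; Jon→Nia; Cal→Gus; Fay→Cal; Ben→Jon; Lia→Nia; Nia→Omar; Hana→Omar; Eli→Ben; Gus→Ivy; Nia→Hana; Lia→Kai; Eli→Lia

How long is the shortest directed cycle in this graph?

For each vertex v, BFS finds the shortest path from v back to v.
The shortest such closed walk is Eli → Ben → Cal → Gus → Ivy → Eli, length 5.

5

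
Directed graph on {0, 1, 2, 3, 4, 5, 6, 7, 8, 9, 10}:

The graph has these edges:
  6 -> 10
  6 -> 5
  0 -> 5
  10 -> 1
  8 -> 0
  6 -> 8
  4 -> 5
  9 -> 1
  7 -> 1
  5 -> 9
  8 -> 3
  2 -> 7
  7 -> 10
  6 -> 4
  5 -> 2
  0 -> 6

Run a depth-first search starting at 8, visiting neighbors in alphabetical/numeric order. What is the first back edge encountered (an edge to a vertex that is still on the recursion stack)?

6->8

DFS from 8 (visiting neighbors in alphabetical/numeric order); mark gray on enter, black on exit:
8 gray
  0 gray
    5 gray
      2 gray
        7 gray
          1 gray
          1 black
          10 gray
            10→1: 1 black — skip
          10 black
        7 black
      2 black
      9 gray
        9→1: 1 black — skip
      9 black
    5 black
    6 gray
      4 gray
        4→5: 5 black — skip
      4 black
      6→5: 5 black — skip
      6→8: 8 is gray → back edge
First back edge: 6 → 8.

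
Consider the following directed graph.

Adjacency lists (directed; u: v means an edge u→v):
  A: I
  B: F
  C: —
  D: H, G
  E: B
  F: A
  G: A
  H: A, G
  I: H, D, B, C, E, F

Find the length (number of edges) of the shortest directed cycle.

For each vertex v, BFS finds the shortest path from v back to v.
The shortest such closed walk is I → H → A → I, length 3.

3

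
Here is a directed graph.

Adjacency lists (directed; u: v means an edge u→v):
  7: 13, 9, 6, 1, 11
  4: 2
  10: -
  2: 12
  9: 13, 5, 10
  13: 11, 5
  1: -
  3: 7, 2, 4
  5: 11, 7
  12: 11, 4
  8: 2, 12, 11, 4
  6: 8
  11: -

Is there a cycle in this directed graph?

DFS with white/gray/black marking, starting from 12:
12 gray
  11 gray
  11 black
  4 gray
    2 gray
      2→12: 12 is gray → back edge
Back edge found, so a cycle exists: 12 → 4 → 2 → 12.

Yes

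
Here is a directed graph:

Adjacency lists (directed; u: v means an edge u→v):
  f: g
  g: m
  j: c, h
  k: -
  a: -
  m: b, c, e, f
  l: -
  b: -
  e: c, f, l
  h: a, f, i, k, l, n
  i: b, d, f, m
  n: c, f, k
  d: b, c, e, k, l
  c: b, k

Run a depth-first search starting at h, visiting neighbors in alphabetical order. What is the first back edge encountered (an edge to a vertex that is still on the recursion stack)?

e→f

DFS from h (visiting neighbors in alphabetical order); mark gray on enter, black on exit:
h gray
  a gray
  a black
  f gray
    g gray
      m gray
        b gray
        b black
        c gray
          c→b: b black — skip
          k gray
          k black
        c black
        e gray
          e→c: c black — skip
          e→f: f is gray → back edge
First back edge: e → f.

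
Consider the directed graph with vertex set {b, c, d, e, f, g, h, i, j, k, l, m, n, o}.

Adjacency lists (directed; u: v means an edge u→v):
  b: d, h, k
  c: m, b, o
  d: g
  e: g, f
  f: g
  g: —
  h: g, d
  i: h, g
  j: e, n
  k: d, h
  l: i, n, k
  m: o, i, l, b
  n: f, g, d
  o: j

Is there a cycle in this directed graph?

No

DFS with white/gray/black marking, starting from n:
n gray
  f gray
    g gray
    g black
  f black
  n→g: g black — skip
  d gray
    d→g: g black — skip
  d black
n black
b gray
  b→d: d black — skip
  h gray
    h→g: g black — skip
    h→d: d black — skip
  h black
  k gray
    k→d: d black — skip
    k→h: h black — skip
  k black
b black
c gray
  m gray
    o gray
      j gray
        e gray
          e→g: g black — skip
          e→f: f black — skip
        e black
        j→n: n black — skip
      j black
    o black
    i gray
      i→h: h black — skip
      i→g: g black — skip
    i black
    l gray
      l→i: i black — skip
      l→n: n black — skip
      l→k: k black — skip
    l black
    m→b: b black — skip
  m black
  c→b: b black — skip
  c→o: o black — skip
c black
Every edge goes to a white or black vertex — no back edge, so the graph is acyclic.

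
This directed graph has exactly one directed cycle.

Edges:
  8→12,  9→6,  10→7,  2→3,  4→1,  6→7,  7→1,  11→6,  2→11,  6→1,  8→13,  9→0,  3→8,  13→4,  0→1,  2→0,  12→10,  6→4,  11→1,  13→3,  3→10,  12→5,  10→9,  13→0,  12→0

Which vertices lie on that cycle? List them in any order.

DFS with gray/black marking from 3:
3 gray
  8 gray
    12 gray
      10 gray
        7 gray
          1 gray
          1 black
        7 black
        9 gray
          0 gray
            0→1: 1 black — skip
          0 black
          6 gray
            4 gray
              4→1: 1 black — skip
            4 black
            6→7: 7 black — skip
            6→1: 1 black — skip
          6 black
        9 black
      10 black
      5 gray
      5 black
      12→0: 0 black — skip
    12 black
    13 gray
      13→4: 4 black — skip
      13→3: 3 is gray → back edge
Back edge closes the cycle 3 → 8 → 13 → 3; its vertices are {3, 8, 13}.

3, 8, 13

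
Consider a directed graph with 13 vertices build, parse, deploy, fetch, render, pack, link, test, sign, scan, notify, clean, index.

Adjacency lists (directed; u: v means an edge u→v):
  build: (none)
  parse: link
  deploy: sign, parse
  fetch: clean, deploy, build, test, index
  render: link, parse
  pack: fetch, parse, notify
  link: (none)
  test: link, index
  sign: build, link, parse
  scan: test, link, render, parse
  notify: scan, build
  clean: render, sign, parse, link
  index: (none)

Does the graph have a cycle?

DFS with white/gray/black marking, starting from deploy:
deploy gray
  sign gray
    build gray
    build black
    link gray
    link black
    parse gray
      parse→link: link black — skip
    parse black
  sign black
  deploy→parse: parse black — skip
deploy black
fetch gray
  clean gray
    render gray
      render→link: link black — skip
      render→parse: parse black — skip
    render black
    clean→sign: sign black — skip
    clean→parse: parse black — skip
    clean→link: link black — skip
  clean black
  fetch→deploy: deploy black — skip
  fetch→build: build black — skip
  test gray
    test→link: link black — skip
    index gray
    index black
  test black
  fetch→index: index black — skip
fetch black
pack gray
  pack→fetch: fetch black — skip
  pack→parse: parse black — skip
  notify gray
    scan gray
      scan→test: test black — skip
      scan→link: link black — skip
      scan→render: render black — skip
      scan→parse: parse black — skip
    scan black
    notify→build: build black — skip
  notify black
pack black
Every edge goes to a white or black vertex — no back edge, so the graph is acyclic.

No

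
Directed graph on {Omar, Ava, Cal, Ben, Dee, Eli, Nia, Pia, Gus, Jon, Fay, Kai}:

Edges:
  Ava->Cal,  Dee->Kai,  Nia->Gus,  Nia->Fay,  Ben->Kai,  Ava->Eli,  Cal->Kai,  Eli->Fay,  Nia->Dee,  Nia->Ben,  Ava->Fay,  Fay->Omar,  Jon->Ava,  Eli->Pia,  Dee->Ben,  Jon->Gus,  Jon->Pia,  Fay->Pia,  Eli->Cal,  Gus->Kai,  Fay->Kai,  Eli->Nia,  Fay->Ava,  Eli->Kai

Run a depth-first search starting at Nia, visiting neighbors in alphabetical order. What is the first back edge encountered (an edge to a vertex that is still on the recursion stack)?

DFS from Nia (visiting neighbors in alphabetical order); mark gray on enter, black on exit:
Nia gray
  Ben gray
    Kai gray
    Kai black
  Ben black
  Dee gray
    Dee→Ben: Ben black — skip
    Dee→Kai: Kai black — skip
  Dee black
  Fay gray
    Ava gray
      Cal gray
        Cal→Kai: Kai black — skip
      Cal black
      Eli gray
        Eli→Cal: Cal black — skip
        Eli→Fay: Fay is gray → back edge
First back edge: Eli → Fay.

Eli→Fay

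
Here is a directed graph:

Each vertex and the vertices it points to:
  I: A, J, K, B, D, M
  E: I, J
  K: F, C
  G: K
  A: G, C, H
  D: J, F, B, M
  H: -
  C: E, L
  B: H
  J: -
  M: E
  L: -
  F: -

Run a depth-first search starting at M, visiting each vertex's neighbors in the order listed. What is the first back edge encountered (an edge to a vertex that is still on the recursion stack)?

C->E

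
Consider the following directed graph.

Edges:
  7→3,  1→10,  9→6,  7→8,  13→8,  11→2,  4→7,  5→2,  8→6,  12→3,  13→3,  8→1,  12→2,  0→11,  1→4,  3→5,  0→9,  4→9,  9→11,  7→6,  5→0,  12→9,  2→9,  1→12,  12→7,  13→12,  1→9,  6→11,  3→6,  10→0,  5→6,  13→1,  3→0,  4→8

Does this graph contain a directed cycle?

Yes

DFS with white/gray/black marking, starting from 9:
9 gray
  6 gray
    11 gray
      2 gray
        2→9: 9 is gray → back edge
Back edge found, so a cycle exists: 9 → 6 → 11 → 2 → 9.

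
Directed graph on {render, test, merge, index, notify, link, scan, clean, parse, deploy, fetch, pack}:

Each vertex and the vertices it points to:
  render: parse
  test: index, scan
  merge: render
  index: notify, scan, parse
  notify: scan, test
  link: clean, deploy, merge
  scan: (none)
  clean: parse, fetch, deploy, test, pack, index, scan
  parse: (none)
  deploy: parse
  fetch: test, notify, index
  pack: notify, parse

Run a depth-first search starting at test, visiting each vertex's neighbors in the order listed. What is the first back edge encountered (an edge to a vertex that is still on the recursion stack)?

notify->test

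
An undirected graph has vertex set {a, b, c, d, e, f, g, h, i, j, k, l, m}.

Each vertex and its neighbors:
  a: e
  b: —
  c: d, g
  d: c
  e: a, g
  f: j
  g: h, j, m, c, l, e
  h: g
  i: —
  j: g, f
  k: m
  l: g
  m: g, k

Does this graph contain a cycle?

DFS, tracking each vertex's parent; an edge to a visited non-parent vertex closes a cycle.
Start from l:
visit l (parent –)
  visit g (parent l)
    visit h (parent g)
      h–g: parent, skip
    visit j (parent g)
      j–g: parent, skip
      visit f (parent j)
        f–j: parent, skip
    visit m (parent g)
      m–g: parent, skip
      visit k (parent m)
        k–m: parent, skip
    visit c (parent g)
      visit d (parent c)
        d–c: parent, skip
      c–g: parent, skip
    g–l: parent, skip
    visit e (parent g)
      visit a (parent e)
        a–e: parent, skip
      e–g: parent, skip
visit b (parent –)
visit i (parent –)
No non-parent visited neighbor found — the graph is a forest.

No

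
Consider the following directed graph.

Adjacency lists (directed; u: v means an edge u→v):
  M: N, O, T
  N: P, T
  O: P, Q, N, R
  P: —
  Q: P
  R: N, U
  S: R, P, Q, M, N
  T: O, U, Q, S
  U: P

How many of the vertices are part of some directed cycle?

6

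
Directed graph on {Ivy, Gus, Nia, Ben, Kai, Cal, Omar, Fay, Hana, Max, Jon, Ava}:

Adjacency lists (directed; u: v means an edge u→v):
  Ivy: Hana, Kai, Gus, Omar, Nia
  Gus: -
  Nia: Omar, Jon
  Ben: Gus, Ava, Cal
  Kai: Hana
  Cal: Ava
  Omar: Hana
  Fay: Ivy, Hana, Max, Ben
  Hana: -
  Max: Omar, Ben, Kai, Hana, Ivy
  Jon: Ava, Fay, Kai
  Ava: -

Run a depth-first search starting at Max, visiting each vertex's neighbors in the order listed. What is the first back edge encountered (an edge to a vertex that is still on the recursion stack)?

Fay→Ivy

DFS from Max (visiting each vertex's neighbors in the order listed); mark gray on enter, black on exit:
Max gray
  Omar gray
    Hana gray
    Hana black
  Omar black
  Ben gray
    Gus gray
    Gus black
    Ava gray
    Ava black
    Cal gray
      Cal→Ava: Ava black — skip
    Cal black
  Ben black
  Kai gray
    Kai→Hana: Hana black — skip
  Kai black
  Max→Hana: Hana black — skip
  Ivy gray
    Ivy→Hana: Hana black — skip
    Ivy→Kai: Kai black — skip
    Ivy→Gus: Gus black — skip
    Ivy→Omar: Omar black — skip
    Nia gray
      Nia→Omar: Omar black — skip
      Jon gray
        Jon→Ava: Ava black — skip
        Fay gray
          Fay→Ivy: Ivy is gray → back edge
First back edge: Fay → Ivy.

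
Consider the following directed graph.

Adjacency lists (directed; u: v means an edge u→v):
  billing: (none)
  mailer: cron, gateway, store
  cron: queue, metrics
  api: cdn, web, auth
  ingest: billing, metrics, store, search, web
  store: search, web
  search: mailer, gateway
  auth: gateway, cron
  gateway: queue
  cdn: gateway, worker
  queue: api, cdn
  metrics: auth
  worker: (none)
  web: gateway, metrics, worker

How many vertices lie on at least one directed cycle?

11

A vertex is on a directed cycle iff it belongs to a strongly connected component of size ≥ 2 (or has a self-loop).
The vertices on cycles are {api, cdn, web, auth, cron, queue, store, mailer, search, gateway, metrics} — 11 in total.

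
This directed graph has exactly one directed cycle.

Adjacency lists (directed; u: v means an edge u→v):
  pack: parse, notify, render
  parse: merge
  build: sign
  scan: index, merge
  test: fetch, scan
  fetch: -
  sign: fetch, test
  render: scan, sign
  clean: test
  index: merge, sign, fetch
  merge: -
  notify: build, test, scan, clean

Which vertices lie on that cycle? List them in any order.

scan, sign, test, index

DFS with gray/black marking from scan:
scan gray
  index gray
    merge gray
    merge black
    sign gray
      fetch gray
      fetch black
      test gray
        test→fetch: fetch black — skip
        test→scan: scan is gray → back edge
Back edge closes the cycle scan → index → sign → test → scan; its vertices are {scan, sign, test, index}.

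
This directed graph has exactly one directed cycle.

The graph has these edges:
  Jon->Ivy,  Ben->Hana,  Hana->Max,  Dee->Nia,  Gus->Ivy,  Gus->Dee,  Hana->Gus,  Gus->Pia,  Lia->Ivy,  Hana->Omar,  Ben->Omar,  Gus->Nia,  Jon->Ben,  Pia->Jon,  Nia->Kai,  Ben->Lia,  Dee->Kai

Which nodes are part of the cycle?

Ben, Gus, Jon, Pia, Hana

DFS with gray/black marking from Jon:
Jon gray
  Ivy gray
  Ivy black
  Ben gray
    Hana gray
      Max gray
      Max black
      Gus gray
        Gus→Ivy: Ivy black — skip
        Nia gray
          Kai gray
          Kai black
        Nia black
        Dee gray
          Dee→Nia: Nia black — skip
          Dee→Kai: Kai black — skip
        Dee black
        Pia gray
          Pia→Jon: Jon is gray → back edge
Back edge closes the cycle Jon → Ben → Hana → Gus → Pia → Jon; its vertices are {Ben, Gus, Jon, Pia, Hana}.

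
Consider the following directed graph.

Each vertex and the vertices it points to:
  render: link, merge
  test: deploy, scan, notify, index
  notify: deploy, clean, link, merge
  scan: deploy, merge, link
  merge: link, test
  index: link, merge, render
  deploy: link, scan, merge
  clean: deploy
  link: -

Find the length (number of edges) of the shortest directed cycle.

2

For each vertex v, BFS finds the shortest path from v back to v.
The shortest such closed walk is scan → deploy → scan, length 2.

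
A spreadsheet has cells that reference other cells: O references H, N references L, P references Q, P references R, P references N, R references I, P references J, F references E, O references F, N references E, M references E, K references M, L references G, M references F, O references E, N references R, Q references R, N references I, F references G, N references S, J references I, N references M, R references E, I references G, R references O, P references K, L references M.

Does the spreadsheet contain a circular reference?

DFS with white/gray/black marking, starting from N:
N gray
  L gray
    G gray
    G black
    M gray
      F gray
        E gray
        E black
        F→G: G black — skip
      F black
      M→E: E black — skip
    M black
  L black
  I gray
    I→G: G black — skip
  I black
  N→M: M black — skip
  N→E: E black — skip
  R gray
    R→I: I black — skip
    O gray
      H gray
      H black
      O→E: E black — skip
      O→F: F black — skip
    O black
    R→E: E black — skip
  R black
  S gray
  S black
N black
K gray
  K→M: M black — skip
K black
Q gray
  Q→R: R black — skip
Q black
P gray
  P→Q: Q black — skip
  P→K: K black — skip
  J gray
    J→I: I black — skip
  J black
  P→R: R black — skip
  P→N: N black — skip
P black
Every edge goes to a white or black vertex — no back edge, so the graph is acyclic.

No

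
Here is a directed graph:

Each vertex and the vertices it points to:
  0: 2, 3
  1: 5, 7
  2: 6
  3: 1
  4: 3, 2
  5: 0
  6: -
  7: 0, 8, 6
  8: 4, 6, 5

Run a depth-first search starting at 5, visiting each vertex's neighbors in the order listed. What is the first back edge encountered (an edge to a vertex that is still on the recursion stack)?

1→5

DFS from 5 (visiting each vertex's neighbors in the order listed); mark gray on enter, black on exit:
5 gray
  0 gray
    2 gray
      6 gray
      6 black
    2 black
    3 gray
      1 gray
        1→5: 5 is gray → back edge
First back edge: 1 → 5.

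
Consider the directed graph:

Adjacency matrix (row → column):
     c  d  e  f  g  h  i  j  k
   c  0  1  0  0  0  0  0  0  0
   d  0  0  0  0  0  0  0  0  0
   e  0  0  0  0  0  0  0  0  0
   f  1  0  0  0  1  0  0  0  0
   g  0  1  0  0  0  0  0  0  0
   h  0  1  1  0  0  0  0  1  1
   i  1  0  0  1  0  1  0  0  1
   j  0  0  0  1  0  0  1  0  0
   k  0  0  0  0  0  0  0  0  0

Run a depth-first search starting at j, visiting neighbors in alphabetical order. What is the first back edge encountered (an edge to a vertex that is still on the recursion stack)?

DFS from j (visiting neighbors in alphabetical order); mark gray on enter, black on exit:
j gray
  f gray
    c gray
      d gray
      d black
    c black
    g gray
      g→d: d black — skip
    g black
  f black
  i gray
    i→c: c black — skip
    i→f: f black — skip
    h gray
      h→d: d black — skip
      e gray
      e black
      h→j: j is gray → back edge
First back edge: h → j.

h->j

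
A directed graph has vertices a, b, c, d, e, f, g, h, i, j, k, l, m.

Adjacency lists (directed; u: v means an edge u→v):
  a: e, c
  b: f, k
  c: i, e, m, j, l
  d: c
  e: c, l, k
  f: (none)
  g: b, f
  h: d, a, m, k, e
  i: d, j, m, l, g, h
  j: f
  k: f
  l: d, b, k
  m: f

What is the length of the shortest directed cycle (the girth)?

2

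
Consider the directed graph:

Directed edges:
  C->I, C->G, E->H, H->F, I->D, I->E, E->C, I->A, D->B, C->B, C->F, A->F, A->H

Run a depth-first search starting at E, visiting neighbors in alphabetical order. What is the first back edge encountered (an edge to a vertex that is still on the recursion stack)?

DFS from E (visiting neighbors in alphabetical order); mark gray on enter, black on exit:
E gray
  C gray
    B gray
    B black
    F gray
    F black
    G gray
    G black
    I gray
      A gray
        A→F: F black — skip
        H gray
          H→F: F black — skip
        H black
      A black
      D gray
        D→B: B black — skip
      D black
      I→E: E is gray → back edge
First back edge: I → E.

I->E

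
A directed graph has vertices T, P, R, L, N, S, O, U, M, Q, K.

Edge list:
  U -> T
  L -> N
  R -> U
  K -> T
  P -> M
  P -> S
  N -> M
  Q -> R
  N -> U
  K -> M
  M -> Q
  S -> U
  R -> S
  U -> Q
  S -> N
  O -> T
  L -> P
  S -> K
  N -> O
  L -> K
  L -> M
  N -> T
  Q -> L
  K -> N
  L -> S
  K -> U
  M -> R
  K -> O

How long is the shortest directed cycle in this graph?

3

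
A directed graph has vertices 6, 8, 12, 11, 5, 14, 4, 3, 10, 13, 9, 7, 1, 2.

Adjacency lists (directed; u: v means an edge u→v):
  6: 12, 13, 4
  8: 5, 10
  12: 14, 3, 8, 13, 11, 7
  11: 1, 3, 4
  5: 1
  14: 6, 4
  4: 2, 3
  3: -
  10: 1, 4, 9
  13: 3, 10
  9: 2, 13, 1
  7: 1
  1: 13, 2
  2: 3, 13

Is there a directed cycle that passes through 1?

1 is on a cycle iff 1 can reach itself via ≥1 edge.
1 → 13 → 10 → 1 — yes.

Yes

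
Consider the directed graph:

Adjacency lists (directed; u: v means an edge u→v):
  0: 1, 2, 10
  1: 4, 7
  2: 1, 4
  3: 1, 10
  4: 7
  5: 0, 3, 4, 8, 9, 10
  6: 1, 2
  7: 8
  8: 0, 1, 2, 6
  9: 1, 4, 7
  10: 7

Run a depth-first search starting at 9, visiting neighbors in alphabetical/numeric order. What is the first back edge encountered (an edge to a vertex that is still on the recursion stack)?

DFS from 9 (visiting neighbors in alphabetical/numeric order); mark gray on enter, black on exit:
9 gray
  1 gray
    4 gray
      7 gray
        8 gray
          0 gray
            0→1: 1 is gray → back edge
First back edge: 0 → 1.

0→1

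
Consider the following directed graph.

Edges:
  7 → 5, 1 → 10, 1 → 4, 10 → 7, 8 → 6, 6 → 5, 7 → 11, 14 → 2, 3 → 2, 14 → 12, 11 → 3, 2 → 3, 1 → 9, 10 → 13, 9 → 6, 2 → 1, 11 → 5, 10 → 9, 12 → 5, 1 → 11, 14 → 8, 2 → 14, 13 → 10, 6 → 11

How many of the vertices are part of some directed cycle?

11

A vertex is on a directed cycle iff it belongs to a strongly connected component of size ≥ 2 (or has a self-loop).
The vertices on cycles are {1, 2, 3, 6, 7, 8, 9, 10, 11, 13, 14} — 11 in total.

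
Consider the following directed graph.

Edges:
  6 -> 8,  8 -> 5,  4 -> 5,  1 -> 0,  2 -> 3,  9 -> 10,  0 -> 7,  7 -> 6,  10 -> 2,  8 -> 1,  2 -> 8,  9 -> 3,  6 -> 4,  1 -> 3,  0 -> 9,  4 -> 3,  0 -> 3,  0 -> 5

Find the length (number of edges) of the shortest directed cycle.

5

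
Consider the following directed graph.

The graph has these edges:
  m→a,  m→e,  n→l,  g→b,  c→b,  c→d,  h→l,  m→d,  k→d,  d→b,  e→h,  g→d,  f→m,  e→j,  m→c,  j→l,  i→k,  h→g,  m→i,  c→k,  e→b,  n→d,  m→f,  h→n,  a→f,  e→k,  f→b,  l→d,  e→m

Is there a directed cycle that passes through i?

i lies on a cycle iff there is a path from i back to itself.
Exploring from i, it never reaches itself; equivalently, its strongly connected component is a singleton.

No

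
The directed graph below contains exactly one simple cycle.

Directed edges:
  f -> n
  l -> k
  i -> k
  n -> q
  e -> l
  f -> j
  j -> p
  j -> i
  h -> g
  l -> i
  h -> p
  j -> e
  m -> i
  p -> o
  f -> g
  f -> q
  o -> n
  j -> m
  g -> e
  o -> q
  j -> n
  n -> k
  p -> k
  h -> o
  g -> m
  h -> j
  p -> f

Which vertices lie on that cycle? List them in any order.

DFS with gray/black marking from p:
p gray
  f gray
    q gray
    q black
    g gray
      e gray
        l gray
          i gray
            k gray
            k black
          i black
          l→k: k black — skip
        l black
      e black
      m gray
        m→i: i black — skip
      m black
    g black
    j gray
      n gray
        n→k: k black — skip
        n→q: q black — skip
      n black
      j→m: m black — skip
      j→e: e black — skip
      j→p: p is gray → back edge
Back edge closes the cycle p → f → j → p; its vertices are {f, j, p}.

f, j, p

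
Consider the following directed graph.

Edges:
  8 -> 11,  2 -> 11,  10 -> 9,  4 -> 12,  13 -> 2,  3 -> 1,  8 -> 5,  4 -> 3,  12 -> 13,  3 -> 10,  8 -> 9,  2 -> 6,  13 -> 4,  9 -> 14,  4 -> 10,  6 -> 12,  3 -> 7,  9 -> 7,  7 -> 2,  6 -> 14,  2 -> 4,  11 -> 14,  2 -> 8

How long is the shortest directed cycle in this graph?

3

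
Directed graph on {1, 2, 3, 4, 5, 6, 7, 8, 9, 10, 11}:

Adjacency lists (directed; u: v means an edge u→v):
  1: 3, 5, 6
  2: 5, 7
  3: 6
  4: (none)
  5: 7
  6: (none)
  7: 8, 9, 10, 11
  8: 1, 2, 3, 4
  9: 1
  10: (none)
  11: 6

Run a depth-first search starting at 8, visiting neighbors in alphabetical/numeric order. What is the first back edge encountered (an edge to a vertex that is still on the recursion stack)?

7->8

DFS from 8 (visiting neighbors in alphabetical/numeric order); mark gray on enter, black on exit:
8 gray
  1 gray
    3 gray
      6 gray
      6 black
    3 black
    5 gray
      7 gray
        7→8: 8 is gray → back edge
First back edge: 7 → 8.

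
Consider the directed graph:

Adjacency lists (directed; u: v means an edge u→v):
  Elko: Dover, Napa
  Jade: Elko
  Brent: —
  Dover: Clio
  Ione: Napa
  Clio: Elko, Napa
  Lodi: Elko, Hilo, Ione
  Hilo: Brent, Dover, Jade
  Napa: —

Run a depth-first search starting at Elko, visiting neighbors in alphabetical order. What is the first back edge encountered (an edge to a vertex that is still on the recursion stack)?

Clio→Elko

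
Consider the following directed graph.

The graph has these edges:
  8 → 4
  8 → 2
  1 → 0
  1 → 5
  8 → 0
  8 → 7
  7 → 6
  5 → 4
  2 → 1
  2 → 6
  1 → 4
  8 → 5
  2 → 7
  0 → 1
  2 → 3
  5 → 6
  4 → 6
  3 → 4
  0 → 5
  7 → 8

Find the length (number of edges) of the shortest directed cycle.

2

For each vertex v, BFS finds the shortest path from v back to v.
The shortest such closed walk is 7 → 8 → 7, length 2.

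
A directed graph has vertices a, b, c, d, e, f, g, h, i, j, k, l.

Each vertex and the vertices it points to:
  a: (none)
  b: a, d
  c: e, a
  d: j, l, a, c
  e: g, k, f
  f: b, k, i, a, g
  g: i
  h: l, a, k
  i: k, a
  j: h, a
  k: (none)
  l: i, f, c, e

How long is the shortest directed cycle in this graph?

4

For each vertex v, BFS finds the shortest path from v back to v.
The shortest such closed walk is d → l → f → b → d, length 4.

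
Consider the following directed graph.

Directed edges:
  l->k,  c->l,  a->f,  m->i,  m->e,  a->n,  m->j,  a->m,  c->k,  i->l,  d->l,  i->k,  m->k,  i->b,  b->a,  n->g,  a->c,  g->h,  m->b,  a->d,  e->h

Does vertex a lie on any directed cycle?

Yes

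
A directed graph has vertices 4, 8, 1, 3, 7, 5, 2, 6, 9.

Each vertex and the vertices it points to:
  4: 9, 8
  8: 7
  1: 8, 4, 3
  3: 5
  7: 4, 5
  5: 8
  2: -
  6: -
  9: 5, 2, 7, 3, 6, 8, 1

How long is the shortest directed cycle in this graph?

3

For each vertex v, BFS finds the shortest path from v back to v.
The shortest such closed walk is 9 → 1 → 4 → 9, length 3.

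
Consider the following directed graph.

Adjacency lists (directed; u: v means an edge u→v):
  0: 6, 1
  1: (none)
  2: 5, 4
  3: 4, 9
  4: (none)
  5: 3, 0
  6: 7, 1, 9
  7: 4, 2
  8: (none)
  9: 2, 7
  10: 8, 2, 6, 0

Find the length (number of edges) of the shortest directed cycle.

For each vertex v, BFS finds the shortest path from v back to v.
The shortest such closed walk is 2 → 5 → 3 → 9 → 2, length 4.

4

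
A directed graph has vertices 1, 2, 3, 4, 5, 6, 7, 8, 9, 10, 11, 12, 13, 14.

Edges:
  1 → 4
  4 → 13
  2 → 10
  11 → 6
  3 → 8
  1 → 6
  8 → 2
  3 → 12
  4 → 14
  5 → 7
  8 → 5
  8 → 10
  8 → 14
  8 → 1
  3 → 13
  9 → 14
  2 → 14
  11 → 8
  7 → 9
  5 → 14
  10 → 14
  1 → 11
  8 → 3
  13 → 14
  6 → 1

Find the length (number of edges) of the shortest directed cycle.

2

For each vertex v, BFS finds the shortest path from v back to v.
The shortest such closed walk is 8 → 3 → 8, length 2.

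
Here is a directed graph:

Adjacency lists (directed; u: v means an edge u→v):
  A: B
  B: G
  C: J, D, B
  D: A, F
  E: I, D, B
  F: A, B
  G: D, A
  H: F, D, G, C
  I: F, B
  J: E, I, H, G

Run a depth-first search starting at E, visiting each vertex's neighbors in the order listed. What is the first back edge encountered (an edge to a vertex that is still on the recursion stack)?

D→A

DFS from E (visiting each vertex's neighbors in the order listed); mark gray on enter, black on exit:
E gray
  I gray
    F gray
      A gray
        B gray
          G gray
            D gray
              D→A: A is gray → back edge
First back edge: D → A.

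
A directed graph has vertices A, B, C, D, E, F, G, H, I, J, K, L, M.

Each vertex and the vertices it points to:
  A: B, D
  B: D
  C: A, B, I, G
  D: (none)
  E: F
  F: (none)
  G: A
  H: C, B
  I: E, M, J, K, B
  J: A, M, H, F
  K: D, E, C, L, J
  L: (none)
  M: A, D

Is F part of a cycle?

F lies on a cycle iff there is a path from F back to itself.
Exploring from F, it never reaches itself; equivalently, its strongly connected component is a singleton.

No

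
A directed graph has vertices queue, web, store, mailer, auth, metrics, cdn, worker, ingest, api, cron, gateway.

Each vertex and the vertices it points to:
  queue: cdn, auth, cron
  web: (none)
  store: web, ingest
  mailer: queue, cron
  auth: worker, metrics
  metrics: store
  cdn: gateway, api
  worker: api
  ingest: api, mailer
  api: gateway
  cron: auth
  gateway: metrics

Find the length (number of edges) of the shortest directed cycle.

5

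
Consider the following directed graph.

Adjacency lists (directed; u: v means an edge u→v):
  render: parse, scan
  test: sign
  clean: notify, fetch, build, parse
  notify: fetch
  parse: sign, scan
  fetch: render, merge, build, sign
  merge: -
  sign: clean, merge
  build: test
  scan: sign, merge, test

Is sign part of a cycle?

Yes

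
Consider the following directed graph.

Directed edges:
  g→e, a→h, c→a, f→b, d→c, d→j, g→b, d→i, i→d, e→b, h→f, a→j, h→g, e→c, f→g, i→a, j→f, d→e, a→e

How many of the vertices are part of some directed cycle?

A vertex is on a directed cycle iff it belongs to a strongly connected component of size ≥ 2 (or has a self-loop).
The vertices on cycles are {a, c, d, e, f, g, h, i, j} — 9 in total.

9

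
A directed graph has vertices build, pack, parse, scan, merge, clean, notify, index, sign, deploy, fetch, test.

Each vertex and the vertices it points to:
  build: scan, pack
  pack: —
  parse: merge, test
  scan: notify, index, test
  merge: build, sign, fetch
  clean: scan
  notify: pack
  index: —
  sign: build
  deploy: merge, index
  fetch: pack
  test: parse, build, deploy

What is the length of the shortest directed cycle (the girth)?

2

For each vertex v, BFS finds the shortest path from v back to v.
The shortest such closed walk is test → parse → test, length 2.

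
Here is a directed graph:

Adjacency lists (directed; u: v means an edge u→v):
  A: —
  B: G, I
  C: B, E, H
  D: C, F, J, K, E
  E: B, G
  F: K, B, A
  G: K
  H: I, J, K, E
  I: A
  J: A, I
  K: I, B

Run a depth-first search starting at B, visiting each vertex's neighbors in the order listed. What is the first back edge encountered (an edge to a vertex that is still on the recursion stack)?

K→B

DFS from B (visiting each vertex's neighbors in the order listed); mark gray on enter, black on exit:
B gray
  G gray
    K gray
      I gray
        A gray
        A black
      I black
      K→B: B is gray → back edge
First back edge: K → B.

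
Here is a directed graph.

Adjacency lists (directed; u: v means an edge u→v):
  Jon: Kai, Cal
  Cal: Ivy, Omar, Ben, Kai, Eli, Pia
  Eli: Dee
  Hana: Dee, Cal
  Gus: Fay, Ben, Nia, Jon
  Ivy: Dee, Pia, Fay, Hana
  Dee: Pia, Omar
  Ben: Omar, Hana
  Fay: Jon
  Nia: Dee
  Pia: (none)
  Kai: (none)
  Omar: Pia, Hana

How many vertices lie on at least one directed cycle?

A vertex is on a directed cycle iff it belongs to a strongly connected component of size ≥ 2 (or has a self-loop).
The vertices on cycles are {Ben, Cal, Dee, Eli, Fay, Ivy, Jon, Hana, Omar} — 9 in total.

9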